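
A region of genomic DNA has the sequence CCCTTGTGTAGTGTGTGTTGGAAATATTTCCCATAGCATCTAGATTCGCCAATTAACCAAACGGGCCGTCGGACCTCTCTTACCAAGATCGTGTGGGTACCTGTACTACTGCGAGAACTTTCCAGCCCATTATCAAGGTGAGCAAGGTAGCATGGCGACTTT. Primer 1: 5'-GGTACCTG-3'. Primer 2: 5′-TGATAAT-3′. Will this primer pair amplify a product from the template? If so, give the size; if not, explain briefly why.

Primer 1 (GGTACCTG) matches the top strand at positions 96–103; it acts as a forward primer.
Primer 2's reverse complement is ATTATCA, matching the top strand at positions 129–135; it acts as a reverse primer.
The 3' ends face each other across positions 96–135, giving a 40 bp product.

Yes — a 40 bp product.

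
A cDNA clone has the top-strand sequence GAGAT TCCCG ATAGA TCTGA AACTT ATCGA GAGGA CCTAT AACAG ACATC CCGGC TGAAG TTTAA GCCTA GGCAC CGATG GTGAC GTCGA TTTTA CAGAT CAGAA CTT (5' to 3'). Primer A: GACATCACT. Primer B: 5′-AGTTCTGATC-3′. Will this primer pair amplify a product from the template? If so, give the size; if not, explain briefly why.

No product — primer A has no binding site in the template.

Primer A (GACATCACT) does not match the top strand, and its reverse complement AGTGATGTC does not match either.
With no annealing site for primer A, no amplification occurs.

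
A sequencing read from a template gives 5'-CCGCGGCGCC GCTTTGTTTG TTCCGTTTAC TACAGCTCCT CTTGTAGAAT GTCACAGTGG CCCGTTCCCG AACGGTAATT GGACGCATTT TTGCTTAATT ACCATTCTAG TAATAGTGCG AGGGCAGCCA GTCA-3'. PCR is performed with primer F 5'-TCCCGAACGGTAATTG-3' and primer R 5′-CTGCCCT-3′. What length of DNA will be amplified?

The forward primer matches the template at positions 66–81.
The reverse primer's reverse complement is AGGGCAG, which matches the template at positions 121–127.
Amplicon spans positions 66–127: 62 bp.

62 bp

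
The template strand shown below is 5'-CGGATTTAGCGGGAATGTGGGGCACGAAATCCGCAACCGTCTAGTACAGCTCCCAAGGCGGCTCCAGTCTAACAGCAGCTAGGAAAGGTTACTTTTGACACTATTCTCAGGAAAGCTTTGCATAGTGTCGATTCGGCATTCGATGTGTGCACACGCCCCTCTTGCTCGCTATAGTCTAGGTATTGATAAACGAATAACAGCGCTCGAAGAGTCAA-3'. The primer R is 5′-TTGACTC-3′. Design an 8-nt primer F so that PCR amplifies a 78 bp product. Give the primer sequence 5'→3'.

The reverse primer's reverse complement GAGTCAA matches the template at positions 209–215, so the product ends at position 215.
A 78 bp product then starts at position 215 − 78 + 1 = 138.
The forward primer is identical to the top strand there: ATTCGATG.

5'-ATTCGATG-3'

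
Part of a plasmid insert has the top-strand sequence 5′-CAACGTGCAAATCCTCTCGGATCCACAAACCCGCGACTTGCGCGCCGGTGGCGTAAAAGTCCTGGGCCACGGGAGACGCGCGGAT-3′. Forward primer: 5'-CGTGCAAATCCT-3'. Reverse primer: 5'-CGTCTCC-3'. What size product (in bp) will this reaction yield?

75 bp

Scanning the template, CGTGCAAATCCT occurs at positions 4–15; this primer anneals to the bottom strand there with its 3' end pointing downstream.
Reverse complement of the reverse primer: GGAGACG. This occurs on the top strand at positions 72–78.
Amplicon spans positions 4–78: 75 bp.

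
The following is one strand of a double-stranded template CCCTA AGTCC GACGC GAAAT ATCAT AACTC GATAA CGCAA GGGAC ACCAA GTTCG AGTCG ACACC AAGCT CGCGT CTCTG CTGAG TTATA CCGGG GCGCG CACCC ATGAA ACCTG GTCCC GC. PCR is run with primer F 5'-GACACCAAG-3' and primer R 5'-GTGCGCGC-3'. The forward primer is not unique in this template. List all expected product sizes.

61 bp, 44 bp

The forward primer GACACCAAG matches the top strand at positions 43–51, 60–68.
The reverse primer's reverse complement is GCGCGCAC, matching at positions 96–103.
Each forward site pairs with the reverse site to give a product ending at position 103: sizes 61, 44 bp.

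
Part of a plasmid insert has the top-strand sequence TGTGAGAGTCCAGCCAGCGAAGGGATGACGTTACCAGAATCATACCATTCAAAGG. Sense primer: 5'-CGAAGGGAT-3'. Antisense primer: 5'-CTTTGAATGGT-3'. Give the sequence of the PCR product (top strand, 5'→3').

5'-CGAAGGGATGACGTTACCAGAATCATACCATTCAAAG-3'

Forward primer CGAAGGGAT is found on the top strand at positions 18–26.
The reverse primer's reverse complement is ACCATTCAAAG, which matches the template at positions 44–54.
The product is the template from position 18 through 54 (37 bp).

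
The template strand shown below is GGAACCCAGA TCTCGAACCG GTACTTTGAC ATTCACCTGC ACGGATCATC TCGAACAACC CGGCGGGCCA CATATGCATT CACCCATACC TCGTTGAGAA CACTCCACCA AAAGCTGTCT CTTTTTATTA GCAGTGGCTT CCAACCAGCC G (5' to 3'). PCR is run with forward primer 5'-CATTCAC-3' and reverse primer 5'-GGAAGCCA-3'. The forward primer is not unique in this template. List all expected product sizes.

113 bp, 66 bp

The forward primer CATTCAC matches the top strand at positions 30–36, 77–83.
The reverse primer's reverse complement is TGGCTTCC, matching at positions 135–142.
Each forward site pairs with the reverse site to give a product ending at position 142: sizes 113, 66 bp.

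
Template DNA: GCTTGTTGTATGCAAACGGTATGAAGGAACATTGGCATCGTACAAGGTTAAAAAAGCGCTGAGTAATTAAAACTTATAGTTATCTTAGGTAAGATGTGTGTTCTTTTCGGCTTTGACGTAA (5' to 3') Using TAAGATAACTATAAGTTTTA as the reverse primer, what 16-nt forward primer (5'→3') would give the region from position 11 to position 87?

5'-TGCAAACGGTATGAAG-3'

The reverse primer's reverse complement TAAAACTTATAGTTATCTTA matches the template at positions 68–87; the product starts at position 11.
The forward primer is identical to the top strand over positions 11–26: TGCAAACGGTATGAAG.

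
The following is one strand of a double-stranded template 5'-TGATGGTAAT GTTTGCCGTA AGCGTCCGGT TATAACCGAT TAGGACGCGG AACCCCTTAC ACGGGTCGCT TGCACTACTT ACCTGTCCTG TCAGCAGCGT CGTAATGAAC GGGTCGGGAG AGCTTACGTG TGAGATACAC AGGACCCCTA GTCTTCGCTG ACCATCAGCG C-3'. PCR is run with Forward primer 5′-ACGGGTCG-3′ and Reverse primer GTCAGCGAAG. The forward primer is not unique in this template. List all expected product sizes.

102 bp, 54 bp

The forward primer ACGGGTCG matches the top strand at positions 61–68, 109–116.
The reverse primer's reverse complement is CTTCGCTGAC, matching at positions 153–162.
Each forward site pairs with the reverse site to give a product ending at position 162: sizes 102, 54 bp.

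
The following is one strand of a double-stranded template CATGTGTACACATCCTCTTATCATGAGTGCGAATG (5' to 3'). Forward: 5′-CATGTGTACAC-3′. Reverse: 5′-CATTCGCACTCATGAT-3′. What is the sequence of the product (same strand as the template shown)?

Scanning the template, CATGTGTACAC occurs at positions 1–11; this primer anneals to the bottom strand there with its 3' end pointing downstream.
Reverse complement of the reverse primer: ATCATGAGTGCGAATG. This occurs on the top strand at positions 20–35.
The product is the template from position 1 through 35 (35 bp).

5'-CATGTGTACACATCCTCTTATCATGAGTGCGAATG-3'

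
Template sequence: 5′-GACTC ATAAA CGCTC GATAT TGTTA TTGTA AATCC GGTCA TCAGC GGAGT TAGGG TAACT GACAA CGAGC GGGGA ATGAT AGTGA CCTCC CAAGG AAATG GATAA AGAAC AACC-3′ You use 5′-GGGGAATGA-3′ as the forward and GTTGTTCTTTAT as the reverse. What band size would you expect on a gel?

The forward primer matches the template at positions 71–79.
Taking the reverse complement of GTTGTTCTTTAT gives ATAAAGAACAAC, found at positions 102–113 on the template; the primer anneals here to the top strand with its 3' end pointing upstream.
Amplicon spans positions 71–113: 43 bp.

43 bp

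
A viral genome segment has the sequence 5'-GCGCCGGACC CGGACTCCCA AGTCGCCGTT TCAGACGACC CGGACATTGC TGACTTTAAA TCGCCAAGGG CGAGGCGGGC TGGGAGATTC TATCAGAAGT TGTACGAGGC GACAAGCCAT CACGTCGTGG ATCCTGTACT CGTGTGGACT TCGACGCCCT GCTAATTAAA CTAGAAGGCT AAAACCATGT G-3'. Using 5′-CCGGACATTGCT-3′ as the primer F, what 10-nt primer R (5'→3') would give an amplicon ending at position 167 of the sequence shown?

5'-AATTAGCAGG-3'

The forward primer binds at positions 40–51; the product's 3' end on the top strand is position 167.
The reverse primer anneals to the top strand over positions 158–167, i.e. to CCTGCTAATT.
Its sequence written 5'→3' is the reverse complement: AATTAGCAGG.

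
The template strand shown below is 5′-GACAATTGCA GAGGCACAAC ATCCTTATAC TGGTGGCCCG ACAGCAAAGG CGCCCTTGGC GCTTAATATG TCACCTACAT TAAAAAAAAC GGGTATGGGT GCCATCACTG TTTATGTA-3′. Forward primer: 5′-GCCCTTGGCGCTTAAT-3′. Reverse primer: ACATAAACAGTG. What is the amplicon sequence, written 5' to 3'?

5'-GCCCTTGGCGCTTAATATGTCACCTACATTAAAAAAAACGGGTATGGGTGCCATCACTGTTTATGT-3'

Scanning the template, GCCCTTGGCGCTTAAT occurs at positions 52–67; this primer anneals to the bottom strand there with its 3' end pointing downstream.
Taking the reverse complement of ACATAAACAGTG gives CACTGTTTATGT, found at positions 106–117 on the template; the primer anneals here to the top strand with its 3' end pointing upstream.
The product is the template from position 52 through 117 (66 bp).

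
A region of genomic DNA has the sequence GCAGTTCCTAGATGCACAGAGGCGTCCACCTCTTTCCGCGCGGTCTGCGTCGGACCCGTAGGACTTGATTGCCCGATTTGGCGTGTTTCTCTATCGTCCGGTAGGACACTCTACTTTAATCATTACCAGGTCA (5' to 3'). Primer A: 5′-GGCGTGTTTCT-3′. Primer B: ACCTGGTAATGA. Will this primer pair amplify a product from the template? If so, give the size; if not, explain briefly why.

Yes — a 52 bp product.

Primer A (GGCGTGTTTCT) matches the top strand at positions 80–90; it acts as a forward primer.
Primer B's reverse complement is TCATTACCAGGT, matching the top strand at positions 120–131; it acts as a reverse primer.
The 3' ends face each other across positions 80–131, giving a 52 bp product.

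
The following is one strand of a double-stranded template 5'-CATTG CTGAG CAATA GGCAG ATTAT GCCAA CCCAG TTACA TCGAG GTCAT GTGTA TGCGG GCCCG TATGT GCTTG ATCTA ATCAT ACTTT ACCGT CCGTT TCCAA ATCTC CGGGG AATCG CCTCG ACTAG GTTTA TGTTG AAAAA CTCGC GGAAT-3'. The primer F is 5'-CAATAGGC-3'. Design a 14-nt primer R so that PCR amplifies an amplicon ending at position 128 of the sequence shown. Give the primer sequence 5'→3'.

5'-AGTCGAGGCGATTC-3'

The forward primer binds at positions 11–18; the product's 3' end on the top strand is position 128.
The reverse primer anneals to the top strand over positions 115–128, i.e. to GAATCGCCTCGACT.
Its sequence written 5'→3' is the reverse complement: AGTCGAGGCGATTC.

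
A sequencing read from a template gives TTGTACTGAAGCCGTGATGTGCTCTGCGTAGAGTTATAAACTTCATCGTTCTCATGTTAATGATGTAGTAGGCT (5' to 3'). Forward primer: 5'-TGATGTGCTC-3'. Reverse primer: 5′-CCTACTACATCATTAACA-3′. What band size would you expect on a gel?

58 bp

Forward primer TGATGTGCTC is found on the top strand at positions 15–24.
Reverse complement of the reverse primer: TGTTAATGATGTAGTAGG. This occurs on the top strand at positions 55–72.
Amplicon spans positions 15–72: 58 bp.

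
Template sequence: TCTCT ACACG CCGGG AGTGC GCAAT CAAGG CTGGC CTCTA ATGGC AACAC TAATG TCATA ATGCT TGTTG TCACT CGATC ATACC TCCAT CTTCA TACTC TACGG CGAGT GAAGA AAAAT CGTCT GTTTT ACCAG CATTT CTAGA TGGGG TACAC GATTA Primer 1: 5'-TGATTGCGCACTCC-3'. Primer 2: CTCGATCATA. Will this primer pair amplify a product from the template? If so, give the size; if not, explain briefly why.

Primer 1 (TGATTGCGCACTCC) has reverse complement GGAGTGCGCAATCA, which matches the top strand at positions 14–27; primer 1 anneals to the top strand there with its 3' end pointing upstream toward position 14.
Primer 2 (CTCGATCATA) matches the top strand directly at positions 74–83; it anneals to the bottom strand with its 3' end pointing downstream toward position 83.
The 3' ends diverge (primer 1 extends toward position 1, primer 2 toward position 160), so the primers never converge on a shared product.

No product — the primers' 3' ends point away from each other.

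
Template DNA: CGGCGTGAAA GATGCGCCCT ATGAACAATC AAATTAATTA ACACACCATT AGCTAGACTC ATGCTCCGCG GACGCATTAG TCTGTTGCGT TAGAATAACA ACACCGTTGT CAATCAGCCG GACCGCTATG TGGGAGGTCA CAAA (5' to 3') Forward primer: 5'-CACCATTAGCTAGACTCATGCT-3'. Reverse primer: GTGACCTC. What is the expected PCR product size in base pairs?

Forward primer CACCATTAGCTAGACTCATGCT is found on the top strand at positions 44–65.
The reverse primer's reverse complement is GAGGTCAC, which matches the template at positions 134–141.
Amplicon spans positions 44–141: 98 bp.

98 bp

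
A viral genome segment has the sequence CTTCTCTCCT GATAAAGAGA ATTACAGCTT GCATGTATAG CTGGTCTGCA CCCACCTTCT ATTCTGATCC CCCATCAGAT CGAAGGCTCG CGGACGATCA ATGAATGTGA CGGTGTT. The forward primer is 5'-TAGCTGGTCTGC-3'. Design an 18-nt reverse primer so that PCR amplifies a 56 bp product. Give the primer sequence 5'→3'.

5'-CCGCGAGCCTTCGATCTG-3'

The forward primer binds at positions 38–49, so a 56 bp product ends at position 38 + 56 − 1 = 93.
The reverse primer anneals to the top strand over positions 76–93, i.e. to CAGATCGAAGGCTCGCGG.
Its sequence written 5'→3' is the reverse complement: CCGCGAGCCTTCGATCTG.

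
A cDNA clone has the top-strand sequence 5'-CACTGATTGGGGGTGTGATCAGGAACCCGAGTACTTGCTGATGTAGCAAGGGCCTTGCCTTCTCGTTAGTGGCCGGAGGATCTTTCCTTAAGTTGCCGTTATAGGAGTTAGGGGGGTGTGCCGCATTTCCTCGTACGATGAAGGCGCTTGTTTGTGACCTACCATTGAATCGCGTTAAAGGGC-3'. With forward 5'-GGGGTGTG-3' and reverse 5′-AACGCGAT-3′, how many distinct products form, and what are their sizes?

Two products: 167 bp, 64 bp

The forward primer GGGGTGTG matches the top strand at positions 10–17, 113–120.
The reverse primer's reverse complement is ATCGCGTT, matching at positions 169–176.
Each forward site pairs with the reverse site to give a product ending at position 176: sizes 167, 64 bp.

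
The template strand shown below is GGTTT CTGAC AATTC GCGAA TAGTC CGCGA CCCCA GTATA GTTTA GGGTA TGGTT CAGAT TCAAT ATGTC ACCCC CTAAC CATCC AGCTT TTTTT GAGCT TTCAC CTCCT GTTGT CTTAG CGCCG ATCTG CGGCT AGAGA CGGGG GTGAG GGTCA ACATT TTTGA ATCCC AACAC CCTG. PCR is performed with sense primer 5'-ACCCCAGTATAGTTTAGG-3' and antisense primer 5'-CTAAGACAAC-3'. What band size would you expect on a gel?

91 bp

The forward primer matches the template at positions 30–47.
The reverse primer's reverse complement is GTTGTCTTAG, which matches the template at positions 111–120.
Amplicon spans positions 30–120: 91 bp.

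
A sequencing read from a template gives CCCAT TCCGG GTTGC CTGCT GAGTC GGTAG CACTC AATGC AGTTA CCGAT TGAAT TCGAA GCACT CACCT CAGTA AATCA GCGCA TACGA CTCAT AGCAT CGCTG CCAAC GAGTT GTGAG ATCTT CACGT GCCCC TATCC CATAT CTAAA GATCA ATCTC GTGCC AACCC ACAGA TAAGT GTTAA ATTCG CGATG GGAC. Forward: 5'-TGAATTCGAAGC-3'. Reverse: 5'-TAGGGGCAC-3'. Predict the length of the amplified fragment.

87 bp

The forward primer matches the template at positions 51–62.
Reverse complement of the reverse primer: GTGCCCCTA. This occurs on the top strand at positions 129–137.
The product runs from position 51 to position 137, so its length is 137 − 51 + 1 = 87 bp.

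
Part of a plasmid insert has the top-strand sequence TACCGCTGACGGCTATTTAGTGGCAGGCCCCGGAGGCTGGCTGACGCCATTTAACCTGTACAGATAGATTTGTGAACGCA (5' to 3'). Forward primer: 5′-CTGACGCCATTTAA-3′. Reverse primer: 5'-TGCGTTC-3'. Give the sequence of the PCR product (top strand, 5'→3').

5'-CTGACGCCATTTAACCTGTACAGATAGATTTGTGAACGCA-3'

Forward primer CTGACGCCATTTAA is found on the top strand at positions 41–54.
Taking the reverse complement of TGCGTTC gives GAACGCA, found at positions 74–80 on the template; the primer anneals here to the top strand with its 3' end pointing upstream.
The product is the template from position 41 through 80 (40 bp).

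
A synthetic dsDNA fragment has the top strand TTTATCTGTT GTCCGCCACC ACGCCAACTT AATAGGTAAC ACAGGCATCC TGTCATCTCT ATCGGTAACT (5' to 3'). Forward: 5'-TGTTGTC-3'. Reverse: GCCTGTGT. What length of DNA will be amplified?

40 bp

Scanning the template, TGTTGTC occurs at positions 7–13; this primer anneals to the bottom strand there with its 3' end pointing downstream.
The reverse primer's reverse complement is ACACAGGC, which matches the template at positions 39–46.
Amplicon spans positions 7–46: 40 bp.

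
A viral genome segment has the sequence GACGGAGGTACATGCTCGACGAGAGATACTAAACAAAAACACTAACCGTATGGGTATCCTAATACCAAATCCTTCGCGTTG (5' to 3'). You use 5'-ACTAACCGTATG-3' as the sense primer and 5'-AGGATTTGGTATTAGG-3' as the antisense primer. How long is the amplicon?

33 bp

Forward primer ACTAACCGTATG is found on the top strand at positions 41–52.
Reverse complement of the reverse primer: CCTAATACCAAATCCT. This occurs on the top strand at positions 58–73.
The product runs from position 41 to position 73, so its length is 73 − 41 + 1 = 33 bp.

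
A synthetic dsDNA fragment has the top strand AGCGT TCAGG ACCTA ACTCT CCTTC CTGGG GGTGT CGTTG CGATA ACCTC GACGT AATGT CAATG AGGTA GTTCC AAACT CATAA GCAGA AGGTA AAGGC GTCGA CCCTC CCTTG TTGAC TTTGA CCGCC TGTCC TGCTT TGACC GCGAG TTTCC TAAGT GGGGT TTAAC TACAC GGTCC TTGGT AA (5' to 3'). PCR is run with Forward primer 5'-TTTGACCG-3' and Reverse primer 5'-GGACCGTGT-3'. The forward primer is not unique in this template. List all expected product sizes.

60 bp, 42 bp

The forward primer TTTGACCG matches the top strand at positions 121–128, 139–146.
The reverse primer's reverse complement is ACACGGTCC, matching at positions 172–180.
Each forward site pairs with the reverse site to give a product ending at position 180: sizes 60, 42 bp.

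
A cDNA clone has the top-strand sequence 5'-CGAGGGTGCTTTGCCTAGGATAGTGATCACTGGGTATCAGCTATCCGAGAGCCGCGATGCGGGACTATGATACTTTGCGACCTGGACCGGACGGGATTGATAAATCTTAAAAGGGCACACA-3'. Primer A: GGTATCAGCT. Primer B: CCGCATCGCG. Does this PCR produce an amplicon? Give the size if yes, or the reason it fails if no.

Primer A (GGTATCAGCT) matches the top strand at positions 33–42; it acts as a forward primer.
Primer B's reverse complement is CGCGATGCGG, matching the top strand at positions 53–62; it acts as a reverse primer.
The 3' ends face each other across positions 33–62, giving a 30 bp product.

Yes — a 30 bp product.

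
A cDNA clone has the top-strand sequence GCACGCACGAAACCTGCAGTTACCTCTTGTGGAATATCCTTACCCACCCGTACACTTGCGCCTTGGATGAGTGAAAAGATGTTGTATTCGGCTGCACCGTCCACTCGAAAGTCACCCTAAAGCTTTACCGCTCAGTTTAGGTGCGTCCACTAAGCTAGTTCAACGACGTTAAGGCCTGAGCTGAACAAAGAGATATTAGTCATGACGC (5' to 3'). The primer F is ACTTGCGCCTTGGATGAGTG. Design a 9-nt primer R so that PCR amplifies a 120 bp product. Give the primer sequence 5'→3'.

5'-CTTAACGTC-3'

The forward primer binds at positions 54–73, so a 120 bp product ends at position 54 + 120 − 1 = 173.
The reverse primer anneals to the top strand over positions 165–173, i.e. to GACGTTAAG.
Its sequence written 5'→3' is the reverse complement: CTTAACGTC.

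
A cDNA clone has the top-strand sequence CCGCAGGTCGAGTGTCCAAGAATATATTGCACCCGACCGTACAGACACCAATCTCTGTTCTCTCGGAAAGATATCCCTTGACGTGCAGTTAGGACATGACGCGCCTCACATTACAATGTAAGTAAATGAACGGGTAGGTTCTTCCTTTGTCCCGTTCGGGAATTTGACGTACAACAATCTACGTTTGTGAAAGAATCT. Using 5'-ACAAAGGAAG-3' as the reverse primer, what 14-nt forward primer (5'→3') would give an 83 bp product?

The reverse primer's reverse complement CTTCCTTTGT matches the template at positions 141–150, so the product ends at position 150.
An 83 bp product then starts at position 150 − 83 + 1 = 68.
The forward primer is identical to the top strand there: AAGATATCCCTTGA.

5'-AAGATATCCCTTGA-3'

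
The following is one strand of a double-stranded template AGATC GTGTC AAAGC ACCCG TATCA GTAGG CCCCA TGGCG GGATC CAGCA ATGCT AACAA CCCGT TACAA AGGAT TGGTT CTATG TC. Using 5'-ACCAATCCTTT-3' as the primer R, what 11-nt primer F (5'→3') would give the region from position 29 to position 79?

5'-GGCCCCATGGC-3'

The reverse primer's reverse complement AAAGGATTGGT matches the template at positions 69–79; the product starts at position 29.
The forward primer is identical to the top strand over positions 29–39: GGCCCCATGGC.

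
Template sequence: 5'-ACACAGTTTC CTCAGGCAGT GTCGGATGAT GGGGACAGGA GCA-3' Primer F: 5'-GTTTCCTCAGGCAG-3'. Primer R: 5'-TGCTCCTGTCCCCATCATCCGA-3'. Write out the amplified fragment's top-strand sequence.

The forward primer matches the template at positions 6–19.
The reverse primer's reverse complement is TCGGATGATGGGGACAGGAGCA, which matches the template at positions 22–43.
The product is the template from position 6 through 43 (38 bp).

5'-GTTTCCTCAGGCAGTGTCGGATGATGGGGACAGGAGCA-3'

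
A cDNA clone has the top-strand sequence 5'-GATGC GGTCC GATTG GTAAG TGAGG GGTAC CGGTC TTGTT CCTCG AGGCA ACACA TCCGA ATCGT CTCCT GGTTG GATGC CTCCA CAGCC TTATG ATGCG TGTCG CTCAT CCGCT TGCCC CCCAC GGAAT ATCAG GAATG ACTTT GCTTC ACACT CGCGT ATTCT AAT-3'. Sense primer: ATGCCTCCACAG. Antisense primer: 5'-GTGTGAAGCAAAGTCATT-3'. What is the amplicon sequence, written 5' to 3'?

The forward primer matches the template at positions 77–88.
Taking the reverse complement of GTGTGAAGCAAAGTCATT gives AATGACTTTGCTTCACAC, found at positions 137–154 on the template; the primer anneals here to the top strand with its 3' end pointing upstream.
The product is the template from position 77 through 154 (78 bp).

5'-ATGCCTCCACAGCCTTATGATGCGTGTCGCTCATCCGCTTGCCCCCCACGGAATATCAGGAATGACTTTGCTTCACAC-3'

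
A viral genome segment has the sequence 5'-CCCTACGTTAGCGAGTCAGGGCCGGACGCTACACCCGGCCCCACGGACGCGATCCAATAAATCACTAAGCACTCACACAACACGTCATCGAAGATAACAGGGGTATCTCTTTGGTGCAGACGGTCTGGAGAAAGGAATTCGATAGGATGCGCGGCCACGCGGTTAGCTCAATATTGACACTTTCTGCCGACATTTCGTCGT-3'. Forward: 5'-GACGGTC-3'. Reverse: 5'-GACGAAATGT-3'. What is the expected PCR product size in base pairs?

The forward primer matches the template at positions 119–125.
Taking the reverse complement of GACGAAATGT gives ACATTTCGTC, found at positions 190–199 on the template; the primer anneals here to the top strand with its 3' end pointing upstream.
The product runs from position 119 to position 199, so its length is 199 − 119 + 1 = 81 bp.

81 bp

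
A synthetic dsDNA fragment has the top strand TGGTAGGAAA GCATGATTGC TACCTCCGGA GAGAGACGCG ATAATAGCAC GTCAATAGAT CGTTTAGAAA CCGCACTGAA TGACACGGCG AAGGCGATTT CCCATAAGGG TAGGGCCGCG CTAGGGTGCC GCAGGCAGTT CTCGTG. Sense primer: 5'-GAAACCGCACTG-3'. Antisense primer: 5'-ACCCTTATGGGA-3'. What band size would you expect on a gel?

Scanning the template, GAAACCGCACTG occurs at positions 67–78; this primer anneals to the bottom strand there with its 3' end pointing downstream.
Reverse complement of the reverse primer: TCCCATAAGGGT. This occurs on the top strand at positions 100–111.
Product length = (reverse-primer end) − (forward-primer start) + 1 = 111 − 67 + 1 = 45 bp.

45 bp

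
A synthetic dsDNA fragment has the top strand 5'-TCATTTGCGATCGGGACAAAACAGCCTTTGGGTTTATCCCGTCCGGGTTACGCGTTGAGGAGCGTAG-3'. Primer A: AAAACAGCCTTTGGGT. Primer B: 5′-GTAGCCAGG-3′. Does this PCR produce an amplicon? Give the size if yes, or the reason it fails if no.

Primer B (GTAGCCAGG) does not match the top strand, and its reverse complement CCTGGCTAC does not match either.
With no annealing site for primer B, no amplification occurs.

No product — primer B has no binding site in the template.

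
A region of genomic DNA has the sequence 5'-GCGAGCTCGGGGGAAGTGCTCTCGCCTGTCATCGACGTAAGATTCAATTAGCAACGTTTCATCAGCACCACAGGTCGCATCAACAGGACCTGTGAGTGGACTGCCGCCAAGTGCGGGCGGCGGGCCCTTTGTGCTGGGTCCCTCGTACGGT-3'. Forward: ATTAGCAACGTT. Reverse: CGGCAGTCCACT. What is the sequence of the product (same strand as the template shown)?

Forward primer ATTAGCAACGTT is found on the top strand at positions 47–58.
Reverse complement of the reverse primer: AGTGGACTGCCG. This occurs on the top strand at positions 95–106.
The product is the template from position 47 through 106 (60 bp).

5'-ATTAGCAACGTTTCATCAGCACCACAGGTCGCATCAACAGGACCTGTGAGTGGACTGCCG-3'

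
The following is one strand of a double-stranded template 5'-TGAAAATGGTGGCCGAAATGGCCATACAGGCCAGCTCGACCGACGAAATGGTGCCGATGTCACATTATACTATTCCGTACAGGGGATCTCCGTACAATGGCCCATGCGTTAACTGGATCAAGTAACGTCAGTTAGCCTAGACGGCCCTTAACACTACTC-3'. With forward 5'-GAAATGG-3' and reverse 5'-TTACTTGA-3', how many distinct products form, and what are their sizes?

Two products: 111 bp, 81 bp

The forward primer GAAATGG matches the top strand at positions 15–21, 45–51.
The reverse primer's reverse complement is TCAAGTAA, matching at positions 118–125.
Each forward site pairs with the reverse site to give a product ending at position 125: sizes 111, 81 bp.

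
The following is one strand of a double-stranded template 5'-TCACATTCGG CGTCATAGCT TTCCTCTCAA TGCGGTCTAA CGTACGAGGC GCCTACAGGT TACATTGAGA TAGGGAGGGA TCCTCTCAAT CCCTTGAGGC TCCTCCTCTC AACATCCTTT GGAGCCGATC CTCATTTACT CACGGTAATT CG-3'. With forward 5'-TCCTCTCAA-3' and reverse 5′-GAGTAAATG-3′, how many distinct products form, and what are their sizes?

The forward primer TCCTCTCAA matches the top strand at positions 22–30, 81–89, 104–112.
The reverse primer's reverse complement is CATTTACTC, matching at positions 133–141.
Each forward site pairs with the reverse site to give a product ending at position 141: sizes 120, 61, 38 bp.

Three products: 120 bp, 61 bp, 38 bp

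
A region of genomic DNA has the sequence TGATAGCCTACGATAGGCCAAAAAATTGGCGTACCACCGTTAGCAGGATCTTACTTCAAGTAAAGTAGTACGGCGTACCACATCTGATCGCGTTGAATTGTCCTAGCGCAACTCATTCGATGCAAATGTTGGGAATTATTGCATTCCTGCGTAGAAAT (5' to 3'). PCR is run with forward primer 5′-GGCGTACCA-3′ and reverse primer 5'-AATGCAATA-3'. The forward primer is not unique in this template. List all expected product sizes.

The forward primer GGCGTACCA matches the top strand at positions 28–36, 72–80.
The reverse primer's reverse complement is TATTGCATT, matching at positions 137–145.
Each forward site pairs with the reverse site to give a product ending at position 145: sizes 118, 74 bp.

118 bp, 74 bp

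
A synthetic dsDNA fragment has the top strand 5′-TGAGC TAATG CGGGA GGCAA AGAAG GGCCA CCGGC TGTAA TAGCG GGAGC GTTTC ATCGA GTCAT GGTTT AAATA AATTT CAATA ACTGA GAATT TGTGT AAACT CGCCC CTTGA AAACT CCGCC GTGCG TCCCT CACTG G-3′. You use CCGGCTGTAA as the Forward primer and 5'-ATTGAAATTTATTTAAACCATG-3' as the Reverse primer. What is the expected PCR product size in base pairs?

54 bp

Scanning the template, CCGGCTGTAA occurs at positions 31–40; this primer anneals to the bottom strand there with its 3' end pointing downstream.
Taking the reverse complement of ATTGAAATTTATTTAAACCATG gives CATGGTTTAAATAAATTTCAAT, found at positions 63–84 on the template; the primer anneals here to the top strand with its 3' end pointing upstream.
Product length = (reverse-primer end) − (forward-primer start) + 1 = 84 − 31 + 1 = 54 bp.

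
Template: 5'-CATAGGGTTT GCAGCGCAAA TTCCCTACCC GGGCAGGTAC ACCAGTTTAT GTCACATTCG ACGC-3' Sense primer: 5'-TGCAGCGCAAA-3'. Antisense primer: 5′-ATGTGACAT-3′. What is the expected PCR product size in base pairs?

Forward primer TGCAGCGCAAA is found on the top strand at positions 10–20.
The reverse primer's reverse complement is ATGTCACAT, which matches the template at positions 49–57.
Amplicon spans positions 10–57: 48 bp.

48 bp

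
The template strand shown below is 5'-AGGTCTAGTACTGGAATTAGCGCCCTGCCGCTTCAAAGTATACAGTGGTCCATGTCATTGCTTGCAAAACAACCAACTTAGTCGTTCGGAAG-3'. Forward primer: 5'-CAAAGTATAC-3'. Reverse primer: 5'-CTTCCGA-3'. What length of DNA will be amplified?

Forward primer CAAAGTATAC is found on the top strand at positions 34–43.
Reverse complement of the reverse primer: TCGGAAG. This occurs on the top strand at positions 86–92.
The product runs from position 34 to position 92, so its length is 92 − 34 + 1 = 59 bp.

59 bp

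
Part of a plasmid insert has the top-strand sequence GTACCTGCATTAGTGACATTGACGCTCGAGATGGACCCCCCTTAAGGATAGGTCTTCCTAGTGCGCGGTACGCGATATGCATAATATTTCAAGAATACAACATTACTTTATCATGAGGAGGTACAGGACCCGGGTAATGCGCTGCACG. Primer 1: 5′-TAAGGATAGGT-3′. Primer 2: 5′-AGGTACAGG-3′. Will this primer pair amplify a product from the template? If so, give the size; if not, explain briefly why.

Primer 1 (TAAGGATAGGT) matches the top strand at positions 43–53 (3' end points downstream).
Primer 2 (AGGTACAGG) also matches the top strand directly, at positions 119–127 — its reverse complement CCTGTACCT is not present.
Both primers anneal to the bottom strand with 3' ends pointing the same way, so neither can prime synthesis back toward the other.

No product — both primers anneal to the same strand and extend in the same direction.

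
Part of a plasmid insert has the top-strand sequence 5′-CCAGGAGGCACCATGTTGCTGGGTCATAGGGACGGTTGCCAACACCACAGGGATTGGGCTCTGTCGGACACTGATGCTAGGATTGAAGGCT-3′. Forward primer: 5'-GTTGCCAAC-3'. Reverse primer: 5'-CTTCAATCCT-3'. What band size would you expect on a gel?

Forward primer GTTGCCAAC is found on the top strand at positions 35–43.
The reverse primer's reverse complement is AGGATTGAAG, which matches the template at positions 79–88.
The product runs from position 35 to position 88, so its length is 88 − 35 + 1 = 54 bp.

54 bp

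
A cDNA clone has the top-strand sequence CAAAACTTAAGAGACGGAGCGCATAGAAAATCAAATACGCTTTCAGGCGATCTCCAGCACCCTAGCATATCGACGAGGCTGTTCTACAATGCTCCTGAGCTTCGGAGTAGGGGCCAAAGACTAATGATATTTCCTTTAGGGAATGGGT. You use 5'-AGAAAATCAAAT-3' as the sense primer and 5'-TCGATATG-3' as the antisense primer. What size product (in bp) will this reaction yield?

Forward primer AGAAAATCAAAT is found on the top strand at positions 25–36.
Taking the reverse complement of TCGATATG gives CATATCGA, found at positions 66–73 on the template; the primer anneals here to the top strand with its 3' end pointing upstream.
The product runs from position 25 to position 73, so its length is 73 − 25 + 1 = 49 bp.

49 bp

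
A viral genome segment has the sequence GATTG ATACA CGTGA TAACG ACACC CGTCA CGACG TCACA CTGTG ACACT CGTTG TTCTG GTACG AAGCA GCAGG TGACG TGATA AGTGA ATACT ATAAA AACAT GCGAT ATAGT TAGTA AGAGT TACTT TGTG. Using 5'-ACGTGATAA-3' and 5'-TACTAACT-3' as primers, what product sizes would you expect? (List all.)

111 bp, 43 bp

The forward primer ACGTGATAA matches the top strand at positions 10–18, 78–86.
The reverse primer's reverse complement is AGTTAGTA, matching at positions 113–120.
Each forward site pairs with the reverse site to give a product ending at position 120: sizes 111, 43 bp.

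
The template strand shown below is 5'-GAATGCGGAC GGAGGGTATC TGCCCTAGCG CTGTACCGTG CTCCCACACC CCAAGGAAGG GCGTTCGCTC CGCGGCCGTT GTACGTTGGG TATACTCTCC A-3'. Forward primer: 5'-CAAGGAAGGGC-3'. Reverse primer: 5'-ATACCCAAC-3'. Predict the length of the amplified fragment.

Scanning the template, CAAGGAAGGGC occurs at positions 52–62; this primer anneals to the bottom strand there with its 3' end pointing downstream.
Taking the reverse complement of ATACCCAAC gives GTTGGGTAT, found at positions 85–93 on the template; the primer anneals here to the top strand with its 3' end pointing upstream.
Amplicon spans positions 52–93: 42 bp.

42 bp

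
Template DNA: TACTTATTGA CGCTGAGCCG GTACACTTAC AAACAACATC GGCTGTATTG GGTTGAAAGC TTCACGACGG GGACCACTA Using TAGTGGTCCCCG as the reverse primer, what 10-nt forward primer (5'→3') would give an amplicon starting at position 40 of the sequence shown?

5'-CGGCTGTATT-3'

The reverse primer's reverse complement CGGGGACCACTA matches the template at positions 68–79; the product starts at position 40.
The forward primer is identical to the top strand over positions 40–49: CGGCTGTATT.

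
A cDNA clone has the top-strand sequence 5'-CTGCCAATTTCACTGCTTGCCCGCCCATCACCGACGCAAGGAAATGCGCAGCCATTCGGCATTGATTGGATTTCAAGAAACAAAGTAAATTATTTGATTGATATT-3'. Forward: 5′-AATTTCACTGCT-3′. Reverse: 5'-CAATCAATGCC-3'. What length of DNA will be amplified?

Scanning the template, AATTTCACTGCT occurs at positions 6–17; this primer anneals to the bottom strand there with its 3' end pointing downstream.
Reverse complement of the reverse primer: GGCATTGATTG. This occurs on the top strand at positions 58–68.
Amplicon spans positions 6–68: 63 bp.

63 bp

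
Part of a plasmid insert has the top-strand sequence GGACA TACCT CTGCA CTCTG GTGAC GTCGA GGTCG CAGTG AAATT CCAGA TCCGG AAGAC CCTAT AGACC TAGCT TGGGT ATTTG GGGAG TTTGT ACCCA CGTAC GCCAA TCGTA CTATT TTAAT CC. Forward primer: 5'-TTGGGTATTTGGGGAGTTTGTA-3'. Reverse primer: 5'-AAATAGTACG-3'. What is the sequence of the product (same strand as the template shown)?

5'-TTGGGTATTTGGGGAGTTTGTACCCACGTACGCCAATCGTACTATTT-3'

Scanning the template, TTGGGTATTTGGGGAGTTTGTA occurs at positions 75–96; this primer anneals to the bottom strand there with its 3' end pointing downstream.
Taking the reverse complement of AAATAGTACG gives CGTACTATTT, found at positions 112–121 on the template; the primer anneals here to the top strand with its 3' end pointing upstream.
The product is the template from position 75 through 121 (47 bp).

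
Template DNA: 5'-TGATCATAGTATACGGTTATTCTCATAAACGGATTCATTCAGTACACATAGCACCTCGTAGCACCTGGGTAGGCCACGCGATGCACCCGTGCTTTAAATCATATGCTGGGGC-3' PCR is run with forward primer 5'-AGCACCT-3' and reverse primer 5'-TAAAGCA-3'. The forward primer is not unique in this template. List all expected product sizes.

47 bp, 37 bp

The forward primer AGCACCT matches the top strand at positions 50–56, 60–66.
The reverse primer's reverse complement is TGCTTTA, matching at positions 90–96.
Each forward site pairs with the reverse site to give a product ending at position 96: sizes 47, 37 bp.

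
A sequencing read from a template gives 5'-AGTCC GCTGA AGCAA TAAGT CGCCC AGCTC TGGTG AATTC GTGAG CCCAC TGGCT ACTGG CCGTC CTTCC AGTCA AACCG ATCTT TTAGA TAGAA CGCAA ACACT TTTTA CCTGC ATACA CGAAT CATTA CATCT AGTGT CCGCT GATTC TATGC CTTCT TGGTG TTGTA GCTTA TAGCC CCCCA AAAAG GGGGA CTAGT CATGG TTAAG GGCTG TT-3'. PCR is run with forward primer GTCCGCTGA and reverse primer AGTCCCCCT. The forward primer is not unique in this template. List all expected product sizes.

The forward primer GTCCGCTGA matches the top strand at positions 2–10, 139–147.
The reverse primer's reverse complement is AGGGGGACT, matching at positions 189–197.
Each forward site pairs with the reverse site to give a product ending at position 197: sizes 196, 59 bp.

196 bp, 59 bp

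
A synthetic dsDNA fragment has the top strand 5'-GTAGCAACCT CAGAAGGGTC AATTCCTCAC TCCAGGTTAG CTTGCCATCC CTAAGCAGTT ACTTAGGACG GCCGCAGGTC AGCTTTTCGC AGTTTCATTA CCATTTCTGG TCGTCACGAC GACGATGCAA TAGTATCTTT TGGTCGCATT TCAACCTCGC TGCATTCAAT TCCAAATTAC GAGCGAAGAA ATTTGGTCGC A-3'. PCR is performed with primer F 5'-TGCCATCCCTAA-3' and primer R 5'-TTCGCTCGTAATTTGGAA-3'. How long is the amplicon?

145 bp

Forward primer TGCCATCCCTAA is found on the top strand at positions 43–54.
The reverse primer's reverse complement is TTCCAAATTACGAGCGAA, which matches the template at positions 170–187.
Amplicon spans positions 43–187: 145 bp.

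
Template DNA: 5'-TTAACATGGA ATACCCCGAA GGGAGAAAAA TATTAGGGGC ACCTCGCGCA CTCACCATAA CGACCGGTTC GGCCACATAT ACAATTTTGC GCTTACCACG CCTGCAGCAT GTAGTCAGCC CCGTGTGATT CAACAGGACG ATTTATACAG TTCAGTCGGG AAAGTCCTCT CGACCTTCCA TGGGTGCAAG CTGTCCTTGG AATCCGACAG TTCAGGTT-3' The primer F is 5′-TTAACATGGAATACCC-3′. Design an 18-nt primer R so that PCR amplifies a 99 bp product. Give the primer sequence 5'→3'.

5'-GTGGTAAGCGCAAAATTG-3'

The forward primer binds at positions 1–16, so a 99 bp product ends at position 1 + 99 − 1 = 99.
The reverse primer anneals to the top strand over positions 82–99, i.e. to CAATTTTGCGCTTACCAC.
Its sequence written 5'→3' is the reverse complement: GTGGTAAGCGCAAAATTG.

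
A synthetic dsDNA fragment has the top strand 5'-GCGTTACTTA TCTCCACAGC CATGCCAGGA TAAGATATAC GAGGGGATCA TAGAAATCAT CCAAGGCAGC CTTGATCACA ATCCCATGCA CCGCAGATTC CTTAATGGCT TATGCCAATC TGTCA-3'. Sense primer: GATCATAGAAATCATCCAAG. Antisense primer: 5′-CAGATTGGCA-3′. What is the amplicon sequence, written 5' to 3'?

The forward primer matches the template at positions 46–65.
The reverse primer's reverse complement is TGCCAATCTG, which matches the template at positions 113–122.
The product is the template from position 46 through 122 (77 bp).

5'-GATCATAGAAATCATCCAAGGCAGCCTTGATCACAATCCCATGCACCGCAGATTCCTTAATGGCTTATGCCAATCTG-3'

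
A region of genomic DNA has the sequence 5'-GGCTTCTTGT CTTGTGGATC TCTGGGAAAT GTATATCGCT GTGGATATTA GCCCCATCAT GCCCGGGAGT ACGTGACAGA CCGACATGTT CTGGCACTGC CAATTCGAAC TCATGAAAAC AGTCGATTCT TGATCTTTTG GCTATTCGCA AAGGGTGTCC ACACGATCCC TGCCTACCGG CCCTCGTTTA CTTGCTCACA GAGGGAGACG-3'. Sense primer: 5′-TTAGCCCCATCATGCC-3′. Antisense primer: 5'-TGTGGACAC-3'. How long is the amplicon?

The forward primer matches the template at positions 48–63.
Reverse complement of the reverse primer: GTGTCCACA. This occurs on the top strand at positions 155–163.
The product runs from position 48 to position 163, so its length is 163 − 48 + 1 = 116 bp.

116 bp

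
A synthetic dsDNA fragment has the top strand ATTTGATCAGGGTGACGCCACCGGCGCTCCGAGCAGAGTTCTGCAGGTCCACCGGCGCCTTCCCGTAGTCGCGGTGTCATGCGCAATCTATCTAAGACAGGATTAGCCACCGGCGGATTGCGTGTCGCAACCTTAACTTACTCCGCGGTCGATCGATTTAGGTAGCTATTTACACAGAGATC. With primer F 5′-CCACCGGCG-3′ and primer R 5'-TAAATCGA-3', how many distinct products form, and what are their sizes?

The forward primer CCACCGGCG matches the top strand at positions 18–26, 49–57, 107–115.
The reverse primer's reverse complement is TCGATTTA, matching at positions 153–160.
Each forward site pairs with the reverse site to give a product ending at position 160: sizes 143, 112, 54 bp.

Three products: 143 bp, 112 bp, 54 bp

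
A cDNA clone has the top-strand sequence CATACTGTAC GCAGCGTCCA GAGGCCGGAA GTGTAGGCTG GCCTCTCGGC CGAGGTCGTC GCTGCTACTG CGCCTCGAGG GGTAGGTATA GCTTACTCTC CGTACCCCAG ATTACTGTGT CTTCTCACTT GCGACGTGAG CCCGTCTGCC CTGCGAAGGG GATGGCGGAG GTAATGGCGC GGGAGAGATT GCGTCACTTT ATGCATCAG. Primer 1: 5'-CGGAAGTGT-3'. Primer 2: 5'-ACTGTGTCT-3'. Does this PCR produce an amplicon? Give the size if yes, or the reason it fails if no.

No product — both primers anneal to the same strand and extend in the same direction.

Primer 1 (CGGAAGTGT) matches the top strand at positions 26–34 (3' end points downstream).
Primer 2 (ACTGTGTCT) also matches the top strand directly, at positions 114–122 — its reverse complement AGACACAGT is not present.
Both primers anneal to the bottom strand with 3' ends pointing the same way, so neither can prime synthesis back toward the other.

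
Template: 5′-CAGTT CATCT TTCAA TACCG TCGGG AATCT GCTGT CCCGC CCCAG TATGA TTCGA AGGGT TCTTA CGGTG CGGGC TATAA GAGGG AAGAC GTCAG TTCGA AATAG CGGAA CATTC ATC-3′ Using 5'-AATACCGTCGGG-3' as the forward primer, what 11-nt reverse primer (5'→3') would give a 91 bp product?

5'-TATTTCGAACT-3'

The forward primer binds at positions 14–25, so a 91 bp product ends at position 14 + 91 − 1 = 104.
The reverse primer anneals to the top strand over positions 94–104, i.e. to AGTTCGAAATA.
Its sequence written 5'→3' is the reverse complement: TATTTCGAACT.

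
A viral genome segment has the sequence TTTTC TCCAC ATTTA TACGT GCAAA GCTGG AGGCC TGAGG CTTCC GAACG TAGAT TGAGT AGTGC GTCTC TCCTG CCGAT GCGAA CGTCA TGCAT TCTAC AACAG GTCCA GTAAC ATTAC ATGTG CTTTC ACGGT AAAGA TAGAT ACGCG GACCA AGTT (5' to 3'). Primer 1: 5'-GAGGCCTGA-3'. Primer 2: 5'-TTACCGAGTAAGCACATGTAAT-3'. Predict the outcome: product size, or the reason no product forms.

Primer 2 (TTACCGAGTAAGCACATGTAAT) does not match the top strand, and its reverse complement ATTACATGTGCTTACTCGGTAA does not match either.
With no annealing site for primer 2, no amplification occurs.

No product — primer 2 has no binding site in the template.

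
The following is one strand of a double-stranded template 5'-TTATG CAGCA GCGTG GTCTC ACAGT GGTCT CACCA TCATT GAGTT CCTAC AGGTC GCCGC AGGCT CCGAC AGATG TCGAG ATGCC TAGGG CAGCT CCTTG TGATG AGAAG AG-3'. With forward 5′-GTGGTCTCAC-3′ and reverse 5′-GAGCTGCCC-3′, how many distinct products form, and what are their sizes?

Two products: 84 bp, 73 bp

The forward primer GTGGTCTCAC matches the top strand at positions 13–22, 24–33.
The reverse primer's reverse complement is GGGCAGCTC, matching at positions 88–96.
Each forward site pairs with the reverse site to give a product ending at position 96: sizes 84, 73 bp.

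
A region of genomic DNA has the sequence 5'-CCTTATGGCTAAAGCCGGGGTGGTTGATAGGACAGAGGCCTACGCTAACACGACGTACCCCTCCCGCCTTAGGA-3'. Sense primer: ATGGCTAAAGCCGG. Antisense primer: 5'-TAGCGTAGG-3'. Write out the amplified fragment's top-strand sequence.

5'-ATGGCTAAAGCCGGGGTGGTTGATAGGACAGAGGCCTACGCTA-3'

Forward primer ATGGCTAAAGCCGG is found on the top strand at positions 5–18.
The reverse primer's reverse complement is CCTACGCTA, which matches the template at positions 39–47.
The product is the template from position 5 through 47 (43 bp).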